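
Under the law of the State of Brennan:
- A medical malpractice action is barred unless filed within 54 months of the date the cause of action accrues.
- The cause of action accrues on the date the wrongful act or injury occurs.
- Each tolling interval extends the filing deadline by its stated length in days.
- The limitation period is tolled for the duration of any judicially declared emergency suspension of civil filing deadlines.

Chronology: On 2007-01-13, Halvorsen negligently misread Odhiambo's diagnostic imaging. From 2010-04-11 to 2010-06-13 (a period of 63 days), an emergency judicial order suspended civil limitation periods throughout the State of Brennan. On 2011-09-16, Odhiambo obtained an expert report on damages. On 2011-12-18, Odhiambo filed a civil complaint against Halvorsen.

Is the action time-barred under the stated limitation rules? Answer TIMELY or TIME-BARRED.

The cause of action accrued on 2007-01-13, the date of the act.
54 months from 2007-01-13 is 2011-07-13.
The period was tolled for 63 days by the emergency suspension of filing deadlines (2010-04-11 to 2010-06-13), pushing the deadline to 2011-09-14.
Nothing else in the chronology tolls or restarts the period.
Odhiambo filed on 2011-12-18, after the 2011-09-14 deadline, so the action is time-barred.

TIME-BARRED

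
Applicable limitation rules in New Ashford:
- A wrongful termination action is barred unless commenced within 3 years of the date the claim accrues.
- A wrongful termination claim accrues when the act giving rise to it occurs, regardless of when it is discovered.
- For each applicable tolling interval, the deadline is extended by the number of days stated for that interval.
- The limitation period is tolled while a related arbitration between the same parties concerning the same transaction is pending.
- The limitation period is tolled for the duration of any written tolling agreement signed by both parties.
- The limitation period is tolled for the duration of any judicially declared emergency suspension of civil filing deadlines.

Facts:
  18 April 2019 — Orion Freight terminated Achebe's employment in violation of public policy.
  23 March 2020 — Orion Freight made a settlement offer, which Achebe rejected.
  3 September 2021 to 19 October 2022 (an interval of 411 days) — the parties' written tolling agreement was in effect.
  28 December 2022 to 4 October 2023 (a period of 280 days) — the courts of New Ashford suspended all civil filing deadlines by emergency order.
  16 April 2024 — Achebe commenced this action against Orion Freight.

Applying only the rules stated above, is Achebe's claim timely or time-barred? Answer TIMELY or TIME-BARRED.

The claim accrued on 18 April 2019, the date of the act.
The untolled deadline — 3 years after 18 April 2019 — is 18 April 2022.
The period was tolled for 411 days by the written tolling agreement (3 September 2021 to 19 October 2022), pushing the deadline to 3 June 2023.
Because the emergency suspension of filing deadlines ran from 28 December 2022 to 4 October 2023, the deadline is extended by 280 days to 9 March 2024.
The other events in the timeline have no effect on the limitation period under the stated rules.
Achebe filed on 16 April 2024, after the 9 March 2024 deadline, so the action is time-barred.

TIME-BARRED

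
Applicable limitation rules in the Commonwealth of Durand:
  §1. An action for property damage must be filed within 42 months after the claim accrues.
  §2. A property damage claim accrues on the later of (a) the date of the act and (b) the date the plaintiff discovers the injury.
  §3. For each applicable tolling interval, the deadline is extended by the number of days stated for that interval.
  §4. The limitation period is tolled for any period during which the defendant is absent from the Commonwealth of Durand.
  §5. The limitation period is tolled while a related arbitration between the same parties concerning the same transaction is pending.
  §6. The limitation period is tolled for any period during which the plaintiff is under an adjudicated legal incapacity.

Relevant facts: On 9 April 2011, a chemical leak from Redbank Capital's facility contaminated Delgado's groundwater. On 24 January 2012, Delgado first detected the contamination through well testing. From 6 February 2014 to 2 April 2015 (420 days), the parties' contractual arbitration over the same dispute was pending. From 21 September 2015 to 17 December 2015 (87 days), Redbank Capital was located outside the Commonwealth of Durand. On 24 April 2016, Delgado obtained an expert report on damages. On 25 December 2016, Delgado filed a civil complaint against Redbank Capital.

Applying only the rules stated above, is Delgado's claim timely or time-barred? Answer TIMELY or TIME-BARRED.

TIME-BARRED

Because discovery on 24 January 2012 post-dates the 9 April 2011 act, accrual under the later-of rule falls on 24 January 2012.
The untolled deadline — 42 months after 24 January 2012 — is 24 July 2015.
The period was tolled for 420 days by the pending related arbitration (6 February 2014 to 2 April 2015), pushing the deadline to 16 September 2016.
The period was tolled for 87 days by the defendant's absence from the jurisdiction (21 September 2015 to 17 December 2015), pushing the deadline to 12 December 2016.
None of the other events listed affects the running of the period under the stated rules.
Filing on 25 December 2016 missed the 12 December 2016 deadline — the action is time-barred.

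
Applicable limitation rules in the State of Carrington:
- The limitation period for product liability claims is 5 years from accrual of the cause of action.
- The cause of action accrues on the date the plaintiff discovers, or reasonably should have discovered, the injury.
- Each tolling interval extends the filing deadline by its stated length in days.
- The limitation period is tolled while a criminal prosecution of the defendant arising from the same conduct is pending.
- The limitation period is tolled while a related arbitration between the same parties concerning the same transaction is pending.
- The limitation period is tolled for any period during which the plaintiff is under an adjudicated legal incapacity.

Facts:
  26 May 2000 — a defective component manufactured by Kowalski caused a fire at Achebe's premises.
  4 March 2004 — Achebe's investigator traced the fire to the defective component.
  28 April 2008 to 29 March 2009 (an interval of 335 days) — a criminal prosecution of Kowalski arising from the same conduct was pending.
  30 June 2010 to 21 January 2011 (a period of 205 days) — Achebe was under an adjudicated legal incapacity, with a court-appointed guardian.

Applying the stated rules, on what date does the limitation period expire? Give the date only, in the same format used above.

2 February 2010

The claim did not accrue until Achebe discovered the injury on 4 March 2004; the 26 May 2000 act date does not start the clock under the stated rule.
Adding the 5 years base period to 4 March 2004 gives a deadline of 4 March 2009, before any tolling.
The period was tolled for 335 days by the pending criminal prosecution (28 April 2008 to 29 March 2009), pushing the deadline to 2 February 2010.
By the time the plaintiff's legal incapacity began on 30 June 2010, the limitation period had already expired on 2 February 2010; that interval cannot revive it.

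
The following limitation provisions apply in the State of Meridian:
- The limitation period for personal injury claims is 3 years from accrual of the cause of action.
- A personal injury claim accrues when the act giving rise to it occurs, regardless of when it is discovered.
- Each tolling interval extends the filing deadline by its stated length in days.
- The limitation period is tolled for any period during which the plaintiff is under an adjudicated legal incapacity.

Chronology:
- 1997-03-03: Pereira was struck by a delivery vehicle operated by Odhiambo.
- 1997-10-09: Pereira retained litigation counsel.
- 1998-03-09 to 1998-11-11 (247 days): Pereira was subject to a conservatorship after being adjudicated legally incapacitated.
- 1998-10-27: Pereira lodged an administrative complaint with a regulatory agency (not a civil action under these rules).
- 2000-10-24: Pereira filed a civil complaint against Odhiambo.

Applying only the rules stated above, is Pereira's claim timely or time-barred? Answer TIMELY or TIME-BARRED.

The cause of action accrued on 1997-03-03, the date of the act.
Adding the 3 years base period to 1997-03-03 gives a deadline of 2000-03-03, before any tolling.
The plaintiff's legal incapacity from 1998-03-09 to 1998-11-11 tolled the period for 247 days, extending the deadline to 2000-11-05.
None of the other events listed affects the running of the period under the stated rules.
Pereira filed on 2000-10-24, before the 2000-11-05 deadline, so the action is timely.

TIMELY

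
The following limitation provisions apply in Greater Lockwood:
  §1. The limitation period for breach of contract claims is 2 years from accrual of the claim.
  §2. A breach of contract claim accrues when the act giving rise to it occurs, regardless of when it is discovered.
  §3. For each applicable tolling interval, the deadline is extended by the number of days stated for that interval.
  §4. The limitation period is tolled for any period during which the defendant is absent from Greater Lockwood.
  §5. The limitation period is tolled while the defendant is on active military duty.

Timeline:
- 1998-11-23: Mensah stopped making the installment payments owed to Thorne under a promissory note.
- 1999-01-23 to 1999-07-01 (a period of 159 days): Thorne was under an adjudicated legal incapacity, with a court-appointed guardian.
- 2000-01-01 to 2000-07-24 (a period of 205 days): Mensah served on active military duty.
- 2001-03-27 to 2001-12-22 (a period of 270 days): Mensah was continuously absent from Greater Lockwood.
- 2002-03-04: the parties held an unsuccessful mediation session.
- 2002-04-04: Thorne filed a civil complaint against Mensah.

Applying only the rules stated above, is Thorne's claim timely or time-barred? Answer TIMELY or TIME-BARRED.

TIME-BARRED

The claim accrued on 1998-11-23, the date of the act.
2 years from 1998-11-23 is 2000-11-23.
Because the defendant's active military service ran from 2000-01-01 to 2000-07-24, the deadline is extended by 205 days to 2001-06-16.
The period was tolled for 270 days by the defendant's absence from the jurisdiction (2001-03-27 to 2001-12-22), pushing the deadline to 2002-03-13.
No stated provision tolls the period for the plaintiff's incapacity, so the interval from 1999-01-23 to 1999-07-01 has no effect on the deadline.
Nothing else in the chronology tolls or restarts the period.
Thorne filed on 2002-04-04, after the 2002-03-13 deadline, so the action is time-barred.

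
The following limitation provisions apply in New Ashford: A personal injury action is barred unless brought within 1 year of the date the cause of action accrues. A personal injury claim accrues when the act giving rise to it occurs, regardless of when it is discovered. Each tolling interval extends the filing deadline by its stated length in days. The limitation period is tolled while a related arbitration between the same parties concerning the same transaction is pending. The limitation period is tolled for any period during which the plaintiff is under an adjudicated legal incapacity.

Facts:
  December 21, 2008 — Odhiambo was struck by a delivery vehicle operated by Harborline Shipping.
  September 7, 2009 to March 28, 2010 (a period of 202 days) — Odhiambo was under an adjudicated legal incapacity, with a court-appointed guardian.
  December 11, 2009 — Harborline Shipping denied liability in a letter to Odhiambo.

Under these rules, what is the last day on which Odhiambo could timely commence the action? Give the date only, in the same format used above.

The cause of action accrued on December 21, 2008, the date of the act.
Adding the 1 year base period to December 21, 2008 gives a deadline of December 21, 2009, before any tolling.
Because the plaintiff's legal incapacity ran from September 7, 2009 to March 28, 2010, the deadline is extended by 202 days to July 11, 2010.
Nothing else in the chronology tolls or restarts the period.

July 11, 2010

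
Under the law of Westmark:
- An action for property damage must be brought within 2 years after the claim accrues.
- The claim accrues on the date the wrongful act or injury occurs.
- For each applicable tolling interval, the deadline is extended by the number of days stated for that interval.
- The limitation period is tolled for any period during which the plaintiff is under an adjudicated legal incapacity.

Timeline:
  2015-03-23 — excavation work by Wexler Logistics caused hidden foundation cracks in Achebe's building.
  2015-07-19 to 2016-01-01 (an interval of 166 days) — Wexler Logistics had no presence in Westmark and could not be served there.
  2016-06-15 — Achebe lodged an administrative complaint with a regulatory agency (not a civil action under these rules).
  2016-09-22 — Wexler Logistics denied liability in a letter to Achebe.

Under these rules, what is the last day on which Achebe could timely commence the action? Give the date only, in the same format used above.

The claim accrued on 2015-03-23, when the wrongful act occurred.
The untolled deadline — 2 years after 2015-03-23 — is 2017-03-23.
The defendant's absence from the jurisdiction from 2015-07-19 to 2016-01-01 does not toll the period, because no stated rule makes the defendant's absence a tolling event.
None of the other events listed affects the running of the period under the stated rules.

2017-03-23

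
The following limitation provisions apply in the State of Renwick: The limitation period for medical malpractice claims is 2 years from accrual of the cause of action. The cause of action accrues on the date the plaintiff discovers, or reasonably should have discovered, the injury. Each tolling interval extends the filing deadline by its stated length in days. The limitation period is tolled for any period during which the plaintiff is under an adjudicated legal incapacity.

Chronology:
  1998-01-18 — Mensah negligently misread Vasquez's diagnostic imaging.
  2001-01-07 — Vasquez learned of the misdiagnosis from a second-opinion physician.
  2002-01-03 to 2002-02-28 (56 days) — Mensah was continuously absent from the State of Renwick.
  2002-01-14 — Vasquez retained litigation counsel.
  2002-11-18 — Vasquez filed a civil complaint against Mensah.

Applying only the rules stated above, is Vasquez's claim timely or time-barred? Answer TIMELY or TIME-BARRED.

TIMELY

Under the discovery rule, the claim accrued on 2001-01-07, when Vasquez discovered the injury — not on the 1998-01-18 date of the underlying act.
The untolled deadline — 2 years after 2001-01-07 — is 2003-01-07.
Although the defendant's absence ran from 2002-01-03 to 2002-02-28, the stated rules do not make that a tolling event, so it is disregarded.
The other events in the timeline have no effect on the limitation period under the stated rules.
The 2002-11-18 filing precedes the 2003-01-07 deadline; the claim is timely.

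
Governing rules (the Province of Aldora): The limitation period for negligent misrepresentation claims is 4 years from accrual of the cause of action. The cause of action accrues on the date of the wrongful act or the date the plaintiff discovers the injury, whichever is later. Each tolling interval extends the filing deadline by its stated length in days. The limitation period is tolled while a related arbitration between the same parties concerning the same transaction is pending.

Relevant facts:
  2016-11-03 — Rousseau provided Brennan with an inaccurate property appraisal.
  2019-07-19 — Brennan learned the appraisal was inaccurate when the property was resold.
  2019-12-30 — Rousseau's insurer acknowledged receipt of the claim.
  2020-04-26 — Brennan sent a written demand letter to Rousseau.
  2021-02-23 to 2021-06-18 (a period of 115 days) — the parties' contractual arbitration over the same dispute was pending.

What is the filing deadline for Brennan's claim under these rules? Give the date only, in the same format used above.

2023-11-11

The claim accrued on 2019-07-19 — the later of the 2016-11-03 act and the 2019-07-19 discovery.
4 years from 2019-07-19 is 2023-07-19.
Because the pending related arbitration ran from 2021-02-23 to 2021-06-18, the deadline is extended by 115 days to 2023-11-11.
The other events in the timeline have no effect on the limitation period under the stated rules.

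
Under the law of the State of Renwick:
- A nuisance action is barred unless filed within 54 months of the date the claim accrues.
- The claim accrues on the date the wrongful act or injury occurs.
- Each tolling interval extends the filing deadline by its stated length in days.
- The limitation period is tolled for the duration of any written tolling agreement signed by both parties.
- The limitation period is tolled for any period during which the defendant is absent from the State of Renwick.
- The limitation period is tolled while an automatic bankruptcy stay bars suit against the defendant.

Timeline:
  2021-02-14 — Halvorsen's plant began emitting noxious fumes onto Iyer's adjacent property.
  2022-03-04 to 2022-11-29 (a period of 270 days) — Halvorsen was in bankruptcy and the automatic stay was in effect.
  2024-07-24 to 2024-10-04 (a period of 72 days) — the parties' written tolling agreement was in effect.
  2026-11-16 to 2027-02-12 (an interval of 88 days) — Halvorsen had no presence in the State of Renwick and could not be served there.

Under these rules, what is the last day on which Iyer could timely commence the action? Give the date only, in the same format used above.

The claim accrued on 2021-02-14, the date of the act.
54 months from 2021-02-14 is 2025-08-14.
The period was tolled for 270 days by the automatic bankruptcy stay (2022-03-04 to 2022-11-29), pushing the deadline to 2026-05-11.
The written tolling agreement from 2024-07-24 to 2024-10-04 tolled the period for 72 days, extending the deadline to 2026-07-22.
The defendant's absence from the jurisdiction starting 2026-11-16 came too late — the period had run on 2026-07-22 — and so does not extend the deadline.

2026-07-22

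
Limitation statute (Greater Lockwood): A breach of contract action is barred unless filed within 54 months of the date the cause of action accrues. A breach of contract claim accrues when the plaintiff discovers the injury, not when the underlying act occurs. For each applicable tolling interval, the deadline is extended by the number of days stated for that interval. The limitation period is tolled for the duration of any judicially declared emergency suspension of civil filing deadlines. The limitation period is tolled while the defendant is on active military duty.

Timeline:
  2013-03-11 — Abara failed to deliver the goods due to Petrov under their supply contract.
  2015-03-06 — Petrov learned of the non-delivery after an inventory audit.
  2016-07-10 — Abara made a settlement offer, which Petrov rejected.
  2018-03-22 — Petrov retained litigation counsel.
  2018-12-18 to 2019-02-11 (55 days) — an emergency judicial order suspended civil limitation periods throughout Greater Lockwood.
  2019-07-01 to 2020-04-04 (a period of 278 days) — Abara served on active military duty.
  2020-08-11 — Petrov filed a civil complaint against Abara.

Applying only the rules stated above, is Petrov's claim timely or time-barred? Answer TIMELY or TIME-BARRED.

TIME-BARRED

Accrual is tied to discovery, so the period began on 2015-03-06 rather than on 2013-03-11 when the act occurred.
The untolled deadline — 54 months after 2015-03-06 — is 2019-09-06.
The emergency suspension of filing deadlines from 2018-12-18 to 2019-02-11 tolled the period for 55 days, extending the deadline to 2019-10-31.
The period was tolled for 278 days by the defendant's active military service (2019-07-01 to 2020-04-04), pushing the deadline to 2020-08-04.
The other events in the timeline have no effect on the limitation period under the stated rules.
Filing on 2020-08-11 missed the 2020-08-04 deadline — the action is time-barred.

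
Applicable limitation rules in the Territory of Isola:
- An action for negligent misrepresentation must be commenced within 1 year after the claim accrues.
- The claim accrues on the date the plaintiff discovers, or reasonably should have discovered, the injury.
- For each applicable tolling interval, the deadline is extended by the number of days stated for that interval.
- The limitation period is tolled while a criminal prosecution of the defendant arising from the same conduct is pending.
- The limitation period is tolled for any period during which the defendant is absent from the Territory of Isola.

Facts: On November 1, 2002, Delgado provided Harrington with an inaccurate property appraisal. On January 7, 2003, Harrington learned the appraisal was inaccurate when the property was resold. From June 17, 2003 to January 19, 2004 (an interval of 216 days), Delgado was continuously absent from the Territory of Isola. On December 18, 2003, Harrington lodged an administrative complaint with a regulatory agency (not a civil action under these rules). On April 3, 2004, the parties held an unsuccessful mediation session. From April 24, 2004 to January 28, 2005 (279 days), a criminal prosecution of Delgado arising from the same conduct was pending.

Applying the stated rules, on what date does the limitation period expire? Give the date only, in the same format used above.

Under the discovery rule, the claim accrued on January 7, 2003, when Harrington discovered the injury — not on the November 1, 2002 date of the underlying act.
The untolled deadline — 1 year after January 7, 2003 — is January 7, 2004.
The period was tolled for 216 days by the defendant's absence from the jurisdiction (June 17, 2003 to January 19, 2004), pushing the deadline to August 10, 2004.
The pending criminal prosecution from April 24, 2004 to January 28, 2005 tolled the period for 279 days, extending the deadline to May 16, 2005.
Nothing else in the chronology tolls or restarts the period.

May 16, 2005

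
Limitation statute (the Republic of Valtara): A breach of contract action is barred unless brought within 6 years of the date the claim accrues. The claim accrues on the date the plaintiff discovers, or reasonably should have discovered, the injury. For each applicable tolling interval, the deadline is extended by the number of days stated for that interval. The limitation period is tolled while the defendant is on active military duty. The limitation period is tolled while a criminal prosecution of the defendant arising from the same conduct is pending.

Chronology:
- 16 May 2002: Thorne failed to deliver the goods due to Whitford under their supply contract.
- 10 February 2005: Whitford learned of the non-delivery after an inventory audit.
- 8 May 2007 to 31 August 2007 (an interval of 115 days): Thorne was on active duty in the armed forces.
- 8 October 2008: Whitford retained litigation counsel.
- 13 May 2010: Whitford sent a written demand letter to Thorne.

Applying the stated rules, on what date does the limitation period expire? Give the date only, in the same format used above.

Accrual is tied to discovery, so the period began on 10 February 2005 rather than on 16 May 2002 when the act occurred.
6 years from 10 February 2005 is 10 February 2011.
Because the defendant's active military service ran from 8 May 2007 to 31 August 2007, the deadline is extended by 115 days to 5 June 2011.
Nothing else in the chronology tolls or restarts the period.

5 June 2011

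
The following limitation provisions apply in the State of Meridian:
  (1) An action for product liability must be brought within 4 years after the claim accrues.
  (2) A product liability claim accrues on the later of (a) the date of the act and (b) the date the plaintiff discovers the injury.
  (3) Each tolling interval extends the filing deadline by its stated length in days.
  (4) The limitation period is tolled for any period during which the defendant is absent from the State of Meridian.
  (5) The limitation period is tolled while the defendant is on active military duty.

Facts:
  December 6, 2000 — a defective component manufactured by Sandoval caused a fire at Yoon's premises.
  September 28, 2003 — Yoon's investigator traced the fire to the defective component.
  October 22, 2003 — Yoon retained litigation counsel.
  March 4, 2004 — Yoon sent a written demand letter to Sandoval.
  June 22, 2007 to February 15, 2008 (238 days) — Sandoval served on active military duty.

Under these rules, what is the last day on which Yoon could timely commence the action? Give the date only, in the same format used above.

Taking the later of the act (December 6, 2000) and discovery (September 28, 2003), the claim accrued on September 28, 2003.
The untolled deadline — 4 years after September 28, 2003 — is September 28, 2007.
The defendant's active military service from June 22, 2007 to February 15, 2008 tolled the period for 238 days, extending the deadline to May 23, 2008.
None of the other events listed affects the running of the period under the stated rules.

May 23, 2008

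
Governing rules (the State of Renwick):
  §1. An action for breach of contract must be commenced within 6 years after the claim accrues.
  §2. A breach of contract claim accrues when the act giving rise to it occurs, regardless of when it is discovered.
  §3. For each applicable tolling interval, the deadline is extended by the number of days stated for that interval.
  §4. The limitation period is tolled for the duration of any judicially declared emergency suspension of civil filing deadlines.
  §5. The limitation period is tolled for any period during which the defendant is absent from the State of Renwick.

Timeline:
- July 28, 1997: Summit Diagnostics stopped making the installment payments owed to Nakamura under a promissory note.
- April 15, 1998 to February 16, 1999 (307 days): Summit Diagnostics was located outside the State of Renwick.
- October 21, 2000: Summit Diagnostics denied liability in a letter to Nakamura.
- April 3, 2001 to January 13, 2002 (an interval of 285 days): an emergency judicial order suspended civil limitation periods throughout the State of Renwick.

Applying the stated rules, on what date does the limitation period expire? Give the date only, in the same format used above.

The limitation period began to run on July 28, 1997.
The untolled deadline — 6 years after July 28, 1997 — is July 28, 2003.
The defendant's absence from the jurisdiction from April 15, 1998 to February 16, 1999 tolled the period for 307 days, extending the deadline to May 30, 2004.
The emergency suspension of filing deadlines from April 3, 2001 to January 13, 2002 tolled the period for 285 days, extending the deadline to March 11, 2005.
Nothing else in the chronology tolls or restarts the period.

March 11, 2005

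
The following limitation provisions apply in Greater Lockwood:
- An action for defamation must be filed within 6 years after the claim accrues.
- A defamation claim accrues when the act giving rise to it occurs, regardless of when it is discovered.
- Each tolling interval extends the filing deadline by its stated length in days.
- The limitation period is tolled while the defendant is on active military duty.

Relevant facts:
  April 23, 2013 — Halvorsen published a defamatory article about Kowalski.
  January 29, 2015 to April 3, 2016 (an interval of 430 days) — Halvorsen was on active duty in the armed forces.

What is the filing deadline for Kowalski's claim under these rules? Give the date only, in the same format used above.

The claim accrued on April 23, 2013, when the wrongful act occurred.
The untolled deadline — 6 years after April 23, 2013 — is April 23, 2019.
The period was tolled for 430 days by the defendant's active military service (January 29, 2015 to April 3, 2016), pushing the deadline to June 26, 2020.

June 26, 2020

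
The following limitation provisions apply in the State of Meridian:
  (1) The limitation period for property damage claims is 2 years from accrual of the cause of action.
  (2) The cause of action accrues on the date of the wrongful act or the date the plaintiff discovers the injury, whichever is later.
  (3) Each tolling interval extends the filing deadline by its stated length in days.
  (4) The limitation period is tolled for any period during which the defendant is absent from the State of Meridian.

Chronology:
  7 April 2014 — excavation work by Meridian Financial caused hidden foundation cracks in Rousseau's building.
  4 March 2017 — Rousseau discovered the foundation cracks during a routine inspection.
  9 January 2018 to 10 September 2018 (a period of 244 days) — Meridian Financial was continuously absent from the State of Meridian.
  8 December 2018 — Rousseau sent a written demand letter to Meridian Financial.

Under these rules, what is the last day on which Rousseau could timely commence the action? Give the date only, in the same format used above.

3 November 2019

Because discovery on 4 March 2017 post-dates the 7 April 2014 act, accrual under the later-of rule falls on 4 March 2017.
2 years from 4 March 2017 is 4 March 2019.
The defendant's absence from the jurisdiction from 9 January 2018 to 10 September 2018 tolled the period for 244 days, extending the deadline to 3 November 2019.
The other events in the timeline have no effect on the limitation period under the stated rules.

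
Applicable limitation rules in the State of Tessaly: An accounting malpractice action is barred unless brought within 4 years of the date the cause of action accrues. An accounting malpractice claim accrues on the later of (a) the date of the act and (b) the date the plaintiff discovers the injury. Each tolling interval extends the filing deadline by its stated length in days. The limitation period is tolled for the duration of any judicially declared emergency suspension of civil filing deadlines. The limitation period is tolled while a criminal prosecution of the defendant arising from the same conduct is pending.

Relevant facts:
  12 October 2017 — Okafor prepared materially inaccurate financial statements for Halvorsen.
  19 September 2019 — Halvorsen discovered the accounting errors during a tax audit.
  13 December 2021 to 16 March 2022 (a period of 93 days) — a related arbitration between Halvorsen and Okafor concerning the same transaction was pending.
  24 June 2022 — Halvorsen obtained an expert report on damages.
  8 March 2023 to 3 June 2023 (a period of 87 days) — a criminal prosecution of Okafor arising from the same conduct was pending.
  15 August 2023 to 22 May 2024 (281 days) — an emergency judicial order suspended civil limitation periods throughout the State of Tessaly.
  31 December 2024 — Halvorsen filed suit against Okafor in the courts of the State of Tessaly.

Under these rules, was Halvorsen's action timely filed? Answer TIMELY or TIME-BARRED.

Because discovery on 19 September 2019 post-dates the 12 October 2017 act, accrual under the later-of rule falls on 19 September 2019.
4 years from 19 September 2019 is 19 September 2023.
The period was tolled for 87 days by the pending criminal prosecution (8 March 2023 to 3 June 2023), pushing the deadline to 15 December 2023.
The period was tolled for 281 days by the emergency suspension of filing deadlines (15 August 2023 to 22 May 2024), pushing the deadline to 21 September 2024.
The pending related arbitration from 13 December 2021 to 16 March 2022 does not toll the period, because no stated rule makes a pending arbitration a tolling event.
None of the other events listed affects the running of the period under the stated rules.
Filing on 31 December 2024 missed the 21 September 2024 deadline — the action is time-barred.

TIME-BARRED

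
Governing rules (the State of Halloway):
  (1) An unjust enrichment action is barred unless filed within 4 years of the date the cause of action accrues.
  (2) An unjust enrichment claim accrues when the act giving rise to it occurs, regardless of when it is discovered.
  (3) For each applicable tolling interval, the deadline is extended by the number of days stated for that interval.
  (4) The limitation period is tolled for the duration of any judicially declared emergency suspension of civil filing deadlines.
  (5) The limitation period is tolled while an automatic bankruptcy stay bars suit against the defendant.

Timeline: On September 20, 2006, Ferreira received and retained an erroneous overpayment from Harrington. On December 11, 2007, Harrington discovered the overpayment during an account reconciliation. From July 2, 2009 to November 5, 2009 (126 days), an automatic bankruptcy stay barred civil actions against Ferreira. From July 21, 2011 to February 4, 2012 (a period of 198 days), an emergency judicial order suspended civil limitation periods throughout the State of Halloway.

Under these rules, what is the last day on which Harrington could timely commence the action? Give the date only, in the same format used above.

January 24, 2011

Accrual is governed by the date of the act, so the period began to run on September 20, 2006; the later discovery on December 11, 2007 is irrelevant under the stated rule.
The untolled deadline — 4 years after September 20, 2006 — is September 20, 2010.
The automatic bankruptcy stay from July 2, 2009 to November 5, 2009 tolled the period for 126 days, extending the deadline to January 24, 2011.
The emergency suspension of filing deadlines from July 21, 2011 to February 4, 2012 began after the period had already run on January 24, 2011, so it has no tolling effect.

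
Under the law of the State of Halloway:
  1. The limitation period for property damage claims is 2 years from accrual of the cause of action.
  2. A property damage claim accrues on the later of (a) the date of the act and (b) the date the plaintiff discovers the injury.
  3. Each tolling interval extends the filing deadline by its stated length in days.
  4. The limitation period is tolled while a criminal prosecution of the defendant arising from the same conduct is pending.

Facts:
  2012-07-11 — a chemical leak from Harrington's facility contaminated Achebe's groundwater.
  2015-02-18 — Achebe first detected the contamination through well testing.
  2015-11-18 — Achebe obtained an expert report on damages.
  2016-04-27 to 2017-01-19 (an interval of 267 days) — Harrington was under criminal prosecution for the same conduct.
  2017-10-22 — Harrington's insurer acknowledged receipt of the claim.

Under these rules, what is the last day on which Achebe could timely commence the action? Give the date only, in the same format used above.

The claim accrued on 2015-02-18 — the later of the 2012-07-11 act and the 2015-02-18 discovery.
2 years from 2015-02-18 is 2017-02-18.
The period was tolled for 267 days by the pending criminal prosecution (2016-04-27 to 2017-01-19), pushing the deadline to 2017-11-12.
Nothing else in the chronology tolls or restarts the period.

2017-11-12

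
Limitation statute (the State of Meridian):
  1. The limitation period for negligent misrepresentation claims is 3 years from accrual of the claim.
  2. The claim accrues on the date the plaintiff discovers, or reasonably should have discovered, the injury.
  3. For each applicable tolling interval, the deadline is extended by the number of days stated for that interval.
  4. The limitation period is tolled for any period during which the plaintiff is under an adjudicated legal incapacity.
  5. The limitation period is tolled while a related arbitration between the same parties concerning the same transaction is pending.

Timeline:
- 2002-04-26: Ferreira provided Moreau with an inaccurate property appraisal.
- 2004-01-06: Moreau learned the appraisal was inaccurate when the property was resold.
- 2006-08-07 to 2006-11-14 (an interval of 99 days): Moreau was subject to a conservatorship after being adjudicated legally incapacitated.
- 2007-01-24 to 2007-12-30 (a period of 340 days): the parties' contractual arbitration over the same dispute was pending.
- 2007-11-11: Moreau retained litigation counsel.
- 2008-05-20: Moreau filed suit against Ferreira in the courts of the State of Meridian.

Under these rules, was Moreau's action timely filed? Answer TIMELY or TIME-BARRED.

Accrual is tied to discovery, so the period began on 2004-01-06 rather than on 2002-04-26 when the act occurred.
The untolled deadline — 3 years after 2004-01-06 — is 2007-01-06.
The plaintiff's legal incapacity from 2006-08-07 to 2006-11-14 tolled the period for 99 days, extending the deadline to 2007-04-15.
Because the pending related arbitration ran from 2007-01-24 to 2007-12-30, the deadline is extended by 340 days to 2008-03-20.
None of the other events listed affects the running of the period under the stated rules.
The 2008-05-20 filing falls after the 2008-03-20 deadline; the claim is time-barred.

TIME-BARRED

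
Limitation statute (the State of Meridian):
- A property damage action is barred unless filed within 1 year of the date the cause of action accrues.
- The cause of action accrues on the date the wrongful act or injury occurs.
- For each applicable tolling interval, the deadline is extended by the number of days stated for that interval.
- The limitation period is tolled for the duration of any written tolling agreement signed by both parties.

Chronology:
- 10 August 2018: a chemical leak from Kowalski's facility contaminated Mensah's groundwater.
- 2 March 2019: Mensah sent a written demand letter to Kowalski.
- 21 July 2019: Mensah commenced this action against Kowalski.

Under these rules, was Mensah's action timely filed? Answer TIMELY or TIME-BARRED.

TIMELY

The cause of action accrued on 10 August 2018, the date of the act.
1 year from 10 August 2018 is 10 August 2019.
None of the other events listed affects the running of the period under the stated rules.
Filing on 21 July 2019 beat the 10 August 2019 deadline — the action is timely.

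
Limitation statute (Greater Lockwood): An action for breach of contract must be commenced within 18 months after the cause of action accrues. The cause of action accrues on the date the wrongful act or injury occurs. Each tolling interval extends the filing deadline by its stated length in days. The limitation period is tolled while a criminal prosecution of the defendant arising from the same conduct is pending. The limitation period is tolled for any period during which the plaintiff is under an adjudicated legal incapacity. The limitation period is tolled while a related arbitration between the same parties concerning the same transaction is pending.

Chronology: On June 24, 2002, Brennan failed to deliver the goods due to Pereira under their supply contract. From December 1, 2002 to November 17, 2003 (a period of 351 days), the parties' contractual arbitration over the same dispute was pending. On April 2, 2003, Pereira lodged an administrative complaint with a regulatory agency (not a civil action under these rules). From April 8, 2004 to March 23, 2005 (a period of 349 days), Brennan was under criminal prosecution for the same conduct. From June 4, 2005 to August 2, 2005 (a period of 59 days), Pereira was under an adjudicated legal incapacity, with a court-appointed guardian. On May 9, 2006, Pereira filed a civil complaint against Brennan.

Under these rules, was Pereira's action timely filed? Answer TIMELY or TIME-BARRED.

TIME-BARRED

The claim accrued on June 24, 2002, when the wrongful act occurred.
18 months from June 24, 2002 is December 24, 2003.
The pending related arbitration from December 1, 2002 to November 17, 2003 tolled the period for 351 days, extending the deadline to December 9, 2004.
The pending criminal prosecution from April 8, 2004 to March 23, 2005 tolled the period for 349 days, extending the deadline to November 23, 2005.
The period was tolled for 59 days by the plaintiff's legal incapacity (June 4, 2005 to August 2, 2005), pushing the deadline to January 21, 2006.
The other events in the timeline have no effect on the limitation period under the stated rules.
The May 9, 2006 filing falls after the January 21, 2006 deadline; the claim is time-barred.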